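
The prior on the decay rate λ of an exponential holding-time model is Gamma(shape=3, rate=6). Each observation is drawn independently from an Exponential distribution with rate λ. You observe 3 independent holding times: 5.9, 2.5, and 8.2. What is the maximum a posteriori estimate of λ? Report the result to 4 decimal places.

The Exponential(rate=λ) likelihood is ∝ λ^n e^(−λΣtᵢ). Here n = 3 and Σtᵢ = 5.9 + 2.5 + 8.2 = 16.6.
Posterior ∝ λ^2e^(−6λ) · λ^3e^(−16.6λ) = λ^5e^(−22.6λ), i.e. Gamma(6, 22.6).
Mode = (a−1)/b = 5/22.6 ≈ 0.2212.

λ̂_MAP = 0.2212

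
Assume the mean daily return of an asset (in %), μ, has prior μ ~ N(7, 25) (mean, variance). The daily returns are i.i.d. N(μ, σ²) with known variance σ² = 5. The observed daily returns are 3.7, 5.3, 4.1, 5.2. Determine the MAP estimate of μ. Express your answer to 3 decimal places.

n = 4; x̄ = (3.7 + 5.3 + 4.1 + 5.2)/4 = 18.3/4 = 4.575.
For a Normal prior and Normal likelihood with known variance, the posterior is Normal; its mode equals its mean, the precision-weighted average.
Prior precision 1/σ₀² = 1/25 = 0.04; data precision n/σ² = 4/5 = 0.8.
μ̂ = (0.04·7 + 0.8·4.575) / (0.04 + 0.8) = 3.94/0.84 = 197/42 ≈ 4.690.

μ̂_MAP = 4.690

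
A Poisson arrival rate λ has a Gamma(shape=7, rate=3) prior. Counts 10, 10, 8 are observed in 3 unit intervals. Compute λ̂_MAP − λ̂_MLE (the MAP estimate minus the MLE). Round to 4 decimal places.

MAP − MLE = -3.6667

Σxᵢ = 28. Posterior is Gamma(35, 6); MAP = (35−1)/6 = 34/6 ≈ 5.66667.
MLE = x̄ = 28/3 ≈ 9.33333.
Difference = 34/6 − 28/3 = -11/3 ≈ -3.6667.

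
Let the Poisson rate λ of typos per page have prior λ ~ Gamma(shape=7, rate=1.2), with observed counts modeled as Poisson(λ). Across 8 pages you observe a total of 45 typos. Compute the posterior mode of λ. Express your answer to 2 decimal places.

λ̂_MAP = 5.54

Σxᵢ = 45, n = 8.
Posterior ∝ λ^6e^(−1.2λ) · λ^45e^(−8λ) = λ^51e^(−9.2λ), i.e. Gamma(shape=52, rate=9.2).
The mode of a Gamma(a, b) with a ≥ 1 (shape–rate) is (a−1)/b = 51/9.2 ≈ 5.54.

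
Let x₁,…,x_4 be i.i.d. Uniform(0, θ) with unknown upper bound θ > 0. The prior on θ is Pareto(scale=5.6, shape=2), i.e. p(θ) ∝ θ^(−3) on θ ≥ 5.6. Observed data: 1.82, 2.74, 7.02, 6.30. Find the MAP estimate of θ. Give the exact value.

The Uniform(0, θ) likelihood is θ^(−n) for θ ≥ max(xᵢ), zero otherwise. Here max(xᵢ) = 7.02.
Posterior ∝ θ^(−3) · θ^(−4) = θ^(−7) on θ ≥ max(5.6, 7.02) = 7.02.
This density is strictly decreasing in θ, so the posterior mode lies at the lower boundary of the support.

θ̂_MAP = 7.02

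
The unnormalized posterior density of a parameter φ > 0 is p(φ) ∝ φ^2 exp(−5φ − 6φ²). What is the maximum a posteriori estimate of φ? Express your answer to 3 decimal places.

ℓ'(φ) = 2/φ − 5 − 12φ. Setting this to zero and multiplying by φ: 12φ² + 5φ − 2 = 0.
φ = (−5 + √(5² + 4·12·2)) / (2·12) = (−5 + √121) / 24 = (−5 + 11)/24 = 1/4.
ℓ''(φ) = −2/φ² − 12 < 0, confirming a maximum.

φ̂_MAP = 0.250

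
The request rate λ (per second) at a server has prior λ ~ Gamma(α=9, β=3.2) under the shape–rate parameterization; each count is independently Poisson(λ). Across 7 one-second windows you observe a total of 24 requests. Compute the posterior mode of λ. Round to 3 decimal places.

Σxᵢ = 24, n = 7.
Posterior ∝ λ^8e^(−3.2λ) · λ^24e^(−7λ) = λ^32e^(−10.2λ), i.e. Gamma(shape=33, rate=10.2).
The mode of a Gamma(a, b) with a ≥ 1 (shape–rate) is (a−1)/b = 32/10.2 ≈ 3.137.

λ̂_MAP = 3.137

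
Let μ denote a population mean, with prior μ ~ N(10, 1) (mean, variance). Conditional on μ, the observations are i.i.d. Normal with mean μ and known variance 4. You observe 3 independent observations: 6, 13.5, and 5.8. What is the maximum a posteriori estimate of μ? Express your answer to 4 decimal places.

μ̂_MAP = 9.3286

n = 3; x̄ = (6 + 13.5 + 5.8)/3 = 25.3/3 = 253/30 ≈ 8.4333.
For a Normal prior and Normal likelihood with known variance, the posterior is Normal; its mode equals its mean, the precision-weighted average.
Prior precision 1/σ₀² = 1/1 = 1; data precision n/σ² = 3/4 = 0.75.
μ̂ = (1·10 + 0.75·(253/30)) / (1 + 0.75) = 16.325/1.75 = 653/70 ≈ 9.3286.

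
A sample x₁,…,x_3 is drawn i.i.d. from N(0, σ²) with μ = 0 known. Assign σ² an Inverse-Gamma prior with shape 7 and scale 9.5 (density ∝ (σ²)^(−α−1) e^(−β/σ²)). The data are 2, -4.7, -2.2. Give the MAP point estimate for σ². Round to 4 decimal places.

σ̂²_MAP = 2.6279

Sum of squared deviations about the known mean: SS = (2−0)² + (-4.7−0)² + (-2.2−0)² = 30.93.
The Normal likelihood contributes (σ²)^(−n/2) exp(−SS/(2σ²)), so the posterior is Inverse-Gamma(α + n/2, β + SS/2) = Inverse-Gamma(8.5, 24.965).
The mode of Inverse-Gamma(a, b) is b/(a+1) = 24.965/9.5 ≈ 2.6279.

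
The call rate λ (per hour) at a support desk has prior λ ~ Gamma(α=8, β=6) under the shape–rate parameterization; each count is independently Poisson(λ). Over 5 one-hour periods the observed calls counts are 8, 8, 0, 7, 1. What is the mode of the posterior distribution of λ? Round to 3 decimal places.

Σxᵢ = 8+8+0+7+1 = 24, with n = 5.
Posterior ∝ λ^7e^(−6λ) · λ^24e^(−5λ) = λ^31e^(−11λ), i.e. Gamma(shape=32, rate=11).
The mode of a Gamma(a, b) with a ≥ 1 (shape–rate) is (a−1)/b = 31/11 ≈ 2.818.

λ̂_MAP = 2.818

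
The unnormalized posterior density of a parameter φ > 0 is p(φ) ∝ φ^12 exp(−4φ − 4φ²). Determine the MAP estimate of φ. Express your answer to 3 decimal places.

ℓ'(φ) = 12/φ − 4 − 8φ. Setting this to zero and multiplying by φ: 8φ² + 4φ − 12 = 0.
φ = (−4 + √(4² + 4·8·12)) / (2·8) = (−4 + √400) / 16 = (−4 + 20)/16 = 1.
ℓ''(φ) = −12/φ² − 8 < 0, confirming a maximum.

φ̂_MAP = 1.000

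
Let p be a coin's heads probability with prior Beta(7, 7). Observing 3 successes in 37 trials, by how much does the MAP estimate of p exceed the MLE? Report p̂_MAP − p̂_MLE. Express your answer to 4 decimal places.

MAP − MLE = 0.1026

Posterior is Beta(10, 41); MAP = (10−1)/(51−2) = 9/49 ≈ 0.18367.
MLE ignores the prior: p̂_MLE = k/n = 3/37 ≈ 0.08108.
Difference = 9/49 − 3/37 = 186/1813 ≈ 0.1026.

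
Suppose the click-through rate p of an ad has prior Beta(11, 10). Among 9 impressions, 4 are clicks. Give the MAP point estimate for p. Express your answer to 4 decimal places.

Prior: Beta(11, 10).
Data: 4 successes in 9 trials. The binomial likelihood contributes p^4(1−p)^5, so the posterior is Beta(11+4, 10+5) = Beta(15, 15).
For Beta(a, b) with a, b > 1 the mode is (a−1)/(a+b−2) = 14/28 ≈ 0.5000.

p̂_MAP = 0.5000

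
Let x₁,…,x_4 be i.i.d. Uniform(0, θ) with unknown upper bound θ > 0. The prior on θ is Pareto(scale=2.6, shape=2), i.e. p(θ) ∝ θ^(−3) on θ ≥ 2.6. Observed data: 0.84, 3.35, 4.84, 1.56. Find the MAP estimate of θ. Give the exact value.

The Uniform(0, θ) likelihood is θ^(−n) for θ ≥ max(xᵢ), zero otherwise. Here max(xᵢ) = 4.84.
Posterior ∝ θ^(−3) · θ^(−4) = θ^(−7) on θ ≥ max(2.6, 4.84) = 4.84.
This density is strictly decreasing in θ, so the posterior mode lies at the lower boundary of the support.

θ̂_MAP = 4.84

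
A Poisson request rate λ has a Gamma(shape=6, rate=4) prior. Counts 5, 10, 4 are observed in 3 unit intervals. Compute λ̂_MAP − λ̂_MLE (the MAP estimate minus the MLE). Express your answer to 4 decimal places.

MAP − MLE = -2.9048

Σxᵢ = 19. Posterior is Gamma(25, 7); MAP = (25−1)/7 = 24/7 ≈ 3.42857.
MLE = x̄ = 19/3 ≈ 6.33333.
Difference = 24/7 − 19/3 = -61/21 ≈ -2.9048.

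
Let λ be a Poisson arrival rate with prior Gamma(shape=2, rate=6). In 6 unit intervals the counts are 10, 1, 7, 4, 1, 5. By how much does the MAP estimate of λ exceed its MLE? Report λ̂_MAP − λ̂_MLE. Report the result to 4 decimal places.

Σxᵢ = 28. Posterior is Gamma(30, 12); MAP = (30−1)/12 = 29/12 ≈ 2.41667.
MLE = x̄ = 28/6 ≈ 4.66667.
Difference = 29/12 − 28/6 = -9/4 ≈ -2.2500.

MAP − MLE = -2.2500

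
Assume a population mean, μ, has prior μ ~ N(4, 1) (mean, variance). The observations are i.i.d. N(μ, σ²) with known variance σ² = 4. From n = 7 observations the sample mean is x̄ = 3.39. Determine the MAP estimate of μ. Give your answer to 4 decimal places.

n = 7, x̄ = 3.39.
For a Normal prior and Normal likelihood with known variance, the posterior is Normal; its mode equals its mean, the precision-weighted average.
Prior precision 1/σ₀² = 1/1 = 1; data precision n/σ² = 7/4 = 1.75.
μ̂ = (1·4 + 1.75·3.39) / (1 + 1.75) = 9.9325/2.75 = 3973/1100 ≈ 3.6118.

μ̂_MAP = 3.6118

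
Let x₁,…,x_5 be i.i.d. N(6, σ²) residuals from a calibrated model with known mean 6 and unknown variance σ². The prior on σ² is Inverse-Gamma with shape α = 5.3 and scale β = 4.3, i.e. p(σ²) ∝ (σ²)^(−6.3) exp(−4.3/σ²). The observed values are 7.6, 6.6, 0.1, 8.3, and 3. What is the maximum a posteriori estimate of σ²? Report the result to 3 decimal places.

σ̂²_MAP = 3.444

Sum of squared deviations about the known mean: SS = (7.6−6)² + (6.6−6)² + (0.1−6)² + (8.3−6)² + (3−6)² = 52.02.
The Normal likelihood contributes (σ²)^(−n/2) exp(−SS/(2σ²)), so the posterior is Inverse-Gamma(α + n/2, β + SS/2) = Inverse-Gamma(7.8, 30.31).
The mode of Inverse-Gamma(a, b) is b/(a+1) = 30.31/8.8 ≈ 3.444.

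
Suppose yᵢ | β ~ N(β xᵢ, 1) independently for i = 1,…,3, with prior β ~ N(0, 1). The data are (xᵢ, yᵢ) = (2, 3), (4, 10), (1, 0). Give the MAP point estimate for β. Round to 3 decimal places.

log p(β | y) = −Σ(yᵢ − βxᵢ)²/(2·1) − β²/(2·1) + const.
Setting the derivative to zero: Σxᵢ(yᵢ − βxᵢ)/1 − β/1 = 0, so β = Σxᵢyᵢ / (Σxᵢ² + σ²/τ²).
Σxᵢyᵢ = 2·3 + 4·10 + 1·0 = 46; Σxᵢ² = 21; σ²/τ² = 1.
β̂_MAP = 46 / (21 + 1) = 46/22 ≈ 2.091.

β̂_MAP = 2.091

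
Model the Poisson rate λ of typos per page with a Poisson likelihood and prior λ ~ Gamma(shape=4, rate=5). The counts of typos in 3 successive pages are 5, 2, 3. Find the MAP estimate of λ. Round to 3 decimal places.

λ̂_MAP = 1.625

Σxᵢ = 5+2+3 = 10, with n = 3.
Posterior ∝ λ^3e^(−5λ) · λ^10e^(−3λ) = λ^13e^(−8λ), i.e. Gamma(shape=14, rate=8).
The mode of a Gamma(a, b) with a ≥ 1 (shape–rate) is (a−1)/b = 13/8 ≈ 1.625.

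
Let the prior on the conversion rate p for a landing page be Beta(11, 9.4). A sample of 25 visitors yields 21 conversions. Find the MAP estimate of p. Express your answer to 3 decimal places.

Prior: Beta(11, 9.4).
Data: 21 successes in 25 trials. The binomial likelihood contributes p^21(1−p)^4, so the posterior is Beta(11+21, 9.4+4) = Beta(32, 13.4).
For Beta(a, b) with a, b > 1 the mode is (a−1)/(a+b−2) = 31/43.4 ≈ 0.714.

p̂_MAP = 0.714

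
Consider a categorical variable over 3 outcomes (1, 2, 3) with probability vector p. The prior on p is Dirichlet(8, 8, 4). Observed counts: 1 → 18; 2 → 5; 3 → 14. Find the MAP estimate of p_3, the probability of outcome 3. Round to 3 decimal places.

The posterior is Dirichlet(αᵢ + nᵢ) = Dirichlet(26, 13, 18).
For a Dirichlet(a₁,…,a_K) with all aᵢ > 1, the mode has j-th component (aⱼ − 1)/(Σaᵢ − K).
Here Σaᵢ = 57 and K = 3, so p_3 = (18 − 1)/(57 − 3) = 17/54 ≈ 0.315.

MAP estimate: 0.315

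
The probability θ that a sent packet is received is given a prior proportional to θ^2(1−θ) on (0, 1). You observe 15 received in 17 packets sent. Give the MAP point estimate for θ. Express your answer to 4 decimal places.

θ̂_MAP = 0.8500

The prior density ∝ θ^2(1−θ)^1 is the kernel of Beta(3, 2).
Data: 15 successes in 17 trials. The binomial likelihood contributes θ^15(1−θ)^2, so the posterior is Beta(3+15, 2+2) = Beta(18, 4).
For Beta(a, b) with a, b > 1 the mode is (a−1)/(a+b−2) = 17/20 ≈ 0.8500.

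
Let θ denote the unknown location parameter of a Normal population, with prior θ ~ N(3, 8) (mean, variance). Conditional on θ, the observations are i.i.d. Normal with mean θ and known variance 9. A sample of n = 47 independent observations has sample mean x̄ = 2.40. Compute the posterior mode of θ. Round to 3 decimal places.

θ̂_MAP = 2.414

n = 47, x̄ = 2.40.
For a Normal prior and Normal likelihood with known variance, the posterior is Normal; its mode equals its mean, the precision-weighted average.
Prior precision 1/σ₀² = 1/8 = 0.125; data precision n/σ² = 47/9.
θ̂ = (0.125·3 + (47/9)·2.4) / (0.125 + 47/9) = (1549/120)/(385/72) = 4647/1925 ≈ 2.414.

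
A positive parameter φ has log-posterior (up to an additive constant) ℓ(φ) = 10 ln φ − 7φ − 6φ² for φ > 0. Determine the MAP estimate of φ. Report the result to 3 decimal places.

φ̂_MAP = 0.667

ℓ'(φ) = 10/φ − 7 − 12φ. Setting this to zero and multiplying by φ: 12φ² + 7φ − 10 = 0.
φ = (−7 + √(7² + 4·12·10)) / (2·12) = (−7 + √529) / 24 = (−7 + 23)/24 = 2/3.
ℓ''(φ) = −10/φ² − 12 < 0, confirming a maximum.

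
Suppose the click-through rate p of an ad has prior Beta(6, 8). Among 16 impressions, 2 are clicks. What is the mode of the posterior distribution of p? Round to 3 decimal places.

Prior: Beta(6, 8).
Data: 2 successes in 16 trials. The binomial likelihood contributes p^2(1−p)^14, so the posterior is Beta(6+2, 8+14) = Beta(8, 22).
For Beta(a, b) with a, b > 1 the mode is (a−1)/(a+b−2) = 7/28 ≈ 0.250.

p̂_MAP = 0.250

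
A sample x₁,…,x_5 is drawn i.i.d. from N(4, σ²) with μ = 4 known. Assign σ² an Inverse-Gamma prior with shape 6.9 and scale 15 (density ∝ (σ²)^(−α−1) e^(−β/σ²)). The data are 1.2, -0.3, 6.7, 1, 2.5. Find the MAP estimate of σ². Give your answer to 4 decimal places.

Sum of squared deviations about the known mean: SS = (1.2−4)² + (-0.3−4)² + (6.7−4)² + (1−4)² + (2.5−4)² = 44.87.
The Normal likelihood contributes (σ²)^(−n/2) exp(−SS/(2σ²)), so the posterior is Inverse-Gamma(α + n/2, β + SS/2) = Inverse-Gamma(9.4, 37.435).
The mode of Inverse-Gamma(a, b) is b/(a+1) = 37.435/10.4 ≈ 3.5995.

σ̂²_MAP = 3.5995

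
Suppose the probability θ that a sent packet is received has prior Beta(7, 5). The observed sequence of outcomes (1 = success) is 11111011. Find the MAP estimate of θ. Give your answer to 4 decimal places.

θ̂_MAP = 0.7222

Prior: Beta(7, 5).
Data: 7 successes in 8 trials (from the sequence). The binomial likelihood contributes θ^7(1−θ)^1, so the posterior is Beta(7+7, 5+1) = Beta(14, 6).
For Beta(a, b) with a, b > 1 the mode is (a−1)/(a+b−2) = 13/18 ≈ 0.7222.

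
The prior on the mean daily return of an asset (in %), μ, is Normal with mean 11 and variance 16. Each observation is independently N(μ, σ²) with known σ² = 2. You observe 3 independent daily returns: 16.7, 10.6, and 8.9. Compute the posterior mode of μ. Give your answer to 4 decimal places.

μ̂_MAP = 12.0240

n = 3; x̄ = (16.7 + 10.6 + 8.9)/3 = 36.2/3 = 181/15 ≈ 12.0667.
For a Normal prior and Normal likelihood with known variance, the posterior is Normal; its mode equals its mean, the precision-weighted average.
Prior precision 1/σ₀² = 1/16 = 0.0625; data precision n/σ² = 3/2 = 1.5.
μ̂ = (0.0625·11 + 1.5·(181/15)) / (0.0625 + 1.5) = 18.7875/1.5625 = 12.0240.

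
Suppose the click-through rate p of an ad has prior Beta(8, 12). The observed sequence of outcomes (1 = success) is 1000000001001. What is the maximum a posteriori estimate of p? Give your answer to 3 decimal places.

p̂_MAP = 0.323

Prior: Beta(8, 12).
Data: 3 successes in 13 trials (from the sequence). The binomial likelihood contributes p^3(1−p)^10, so the posterior is Beta(8+3, 12+10) = Beta(11, 22).
For Beta(a, b) with a, b > 1 the mode is (a−1)/(a+b−2) = 10/31 ≈ 0.323.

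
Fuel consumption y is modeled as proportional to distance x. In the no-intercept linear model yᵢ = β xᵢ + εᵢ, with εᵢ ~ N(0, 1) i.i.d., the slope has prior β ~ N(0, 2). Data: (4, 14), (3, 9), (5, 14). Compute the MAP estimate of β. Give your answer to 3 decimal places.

β̂_MAP = 3.030

log p(β | y) = −Σ(yᵢ − βxᵢ)²/(2·1) − β²/(2·2) + const.
Setting the derivative to zero: Σxᵢ(yᵢ − βxᵢ)/1 − β/2 = 0, so β = Σxᵢyᵢ / (Σxᵢ² + σ²/τ²).
Σxᵢyᵢ = 4·14 + 3·9 + 5·14 = 153; Σxᵢ² = 50; σ²/τ² = 0.5.
β̂_MAP = 153 / (50 + 0.5) = 153/50.5 ≈ 3.030.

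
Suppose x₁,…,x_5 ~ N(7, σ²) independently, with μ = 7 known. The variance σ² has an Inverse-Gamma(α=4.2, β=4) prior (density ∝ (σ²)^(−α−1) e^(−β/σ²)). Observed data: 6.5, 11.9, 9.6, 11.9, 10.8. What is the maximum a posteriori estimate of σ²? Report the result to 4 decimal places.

Sum of squared deviations about the known mean: SS = (6.5−7)² + (11.9−7)² + (9.6−7)² + (11.9−7)² + (10.8−7)² = 69.47.
The Normal likelihood contributes (σ²)^(−n/2) exp(−SS/(2σ²)), so the posterior is Inverse-Gamma(α + n/2, β + SS/2) = Inverse-Gamma(6.7, 38.735).
The mode of Inverse-Gamma(a, b) is b/(a+1) = 38.735/7.7 ≈ 5.0305.

σ̂²_MAP = 5.0305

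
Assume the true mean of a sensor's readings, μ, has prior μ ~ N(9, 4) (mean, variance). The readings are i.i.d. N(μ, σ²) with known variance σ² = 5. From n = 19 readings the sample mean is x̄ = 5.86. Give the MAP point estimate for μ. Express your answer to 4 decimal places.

n = 19, x̄ = 5.86.
For a Normal prior and Normal likelihood with known variance, the posterior is Normal; its mode equals its mean, the precision-weighted average.
Prior precision 1/σ₀² = 1/4 = 0.25; data precision n/σ² = 19/5 = 3.8.
μ̂ = (0.25·9 + 3.8·5.86) / (0.25 + 3.8) = 24.518/4.05 = 12259/2025 ≈ 6.0538.

μ̂_MAP = 6.0538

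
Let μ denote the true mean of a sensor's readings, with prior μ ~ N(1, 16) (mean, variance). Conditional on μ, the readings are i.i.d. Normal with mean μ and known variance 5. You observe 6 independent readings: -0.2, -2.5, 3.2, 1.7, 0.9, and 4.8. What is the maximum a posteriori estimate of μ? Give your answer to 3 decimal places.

μ̂_MAP = 1.301

n = 6; x̄ = ((-0.2) + (-2.5) + 3.2 + 1.7 + 0.9 + 4.8)/6 = 7.9/6 = 79/60 ≈ 1.3167.
For a Normal prior and Normal likelihood with known variance, the posterior is Normal; its mode equals its mean, the precision-weighted average.
Prior precision 1/σ₀² = 1/16 = 0.0625; data precision n/σ² = 6/5 = 1.2.
μ̂ = (0.0625·1 + 1.2·(79/60)) / (0.0625 + 1.2) = 1.6425/1.2625 = 657/505 ≈ 1.301.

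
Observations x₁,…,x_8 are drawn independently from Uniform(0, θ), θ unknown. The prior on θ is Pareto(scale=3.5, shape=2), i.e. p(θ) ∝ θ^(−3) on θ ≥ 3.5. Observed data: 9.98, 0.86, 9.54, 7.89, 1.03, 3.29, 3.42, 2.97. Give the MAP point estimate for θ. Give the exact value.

θ̂_MAP = 9.98

The Uniform(0, θ) likelihood is θ^(−n) for θ ≥ max(xᵢ), zero otherwise. Here max(xᵢ) = 9.98.
Posterior ∝ θ^(−3) · θ^(−8) = θ^(−11) on θ ≥ max(3.5, 9.98) = 9.98.
This density is strictly decreasing in θ, so the posterior mode lies at the lower boundary of the support.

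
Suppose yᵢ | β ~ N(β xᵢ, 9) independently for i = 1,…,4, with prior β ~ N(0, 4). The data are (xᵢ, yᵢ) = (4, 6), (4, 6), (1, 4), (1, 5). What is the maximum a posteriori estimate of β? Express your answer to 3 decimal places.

log p(β | y) = −Σ(yᵢ − βxᵢ)²/(2·9) − β²/(2·4) + const.
Setting the derivative to zero: Σxᵢ(yᵢ − βxᵢ)/9 − β/4 = 0, so β = Σxᵢyᵢ / (Σxᵢ² + σ²/τ²).
Σxᵢyᵢ = 4·6 + 4·6 + 1·4 + 1·5 = 57; Σxᵢ² = 34; σ²/τ² = 2.25.
β̂_MAP = 57 / (34 + 2.25) = 57/36.25 ≈ 1.572.

β̂_MAP = 1.572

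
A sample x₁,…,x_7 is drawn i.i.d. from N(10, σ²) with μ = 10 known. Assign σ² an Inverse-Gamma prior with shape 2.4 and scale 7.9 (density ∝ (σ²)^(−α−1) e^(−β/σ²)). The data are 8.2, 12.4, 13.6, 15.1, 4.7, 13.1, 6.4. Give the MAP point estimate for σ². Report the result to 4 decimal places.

σ̂²_MAP = 8.2920

Sum of squared deviations about the known mean: SS = (8.2−10)² + (12.4−10)² + (13.6−10)² + (15.1−10)² + (4.7−10)² + (13.1−10)² + (6.4−10)² = 98.63.
The Normal likelihood contributes (σ²)^(−n/2) exp(−SS/(2σ²)), so the posterior is Inverse-Gamma(α + n/2, β + SS/2) = Inverse-Gamma(5.9, 57.215).
The mode of Inverse-Gamma(a, b) is b/(a+1) = 57.215/6.9 ≈ 8.2920.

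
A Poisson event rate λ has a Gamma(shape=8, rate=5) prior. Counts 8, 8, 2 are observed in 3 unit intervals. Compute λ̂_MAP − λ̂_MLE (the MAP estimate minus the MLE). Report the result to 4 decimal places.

Σxᵢ = 18. Posterior is Gamma(26, 8); MAP = (26−1)/8 = 25/8 ≈ 3.12500.
MLE = x̄ = 18/3 ≈ 6.00000.
Difference = 25/8 − 18/3 = -23/8 ≈ -2.8750.

MAP − MLE = -2.8750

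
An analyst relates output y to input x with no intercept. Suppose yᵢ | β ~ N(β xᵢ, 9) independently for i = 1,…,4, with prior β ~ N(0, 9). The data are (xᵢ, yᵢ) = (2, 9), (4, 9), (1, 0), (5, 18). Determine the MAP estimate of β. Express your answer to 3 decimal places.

log p(β | y) = −Σ(yᵢ − βxᵢ)²/(2·9) − β²/(2·9) + const.
Setting the derivative to zero: Σxᵢ(yᵢ − βxᵢ)/9 − β/9 = 0, so β = Σxᵢyᵢ / (Σxᵢ² + σ²/τ²).
Σxᵢyᵢ = 2·9 + 4·9 + 1·0 + 5·18 = 144; Σxᵢ² = 46; σ²/τ² = 1.
β̂_MAP = 144 / (46 + 1) = 144/47 ≈ 3.064.

β̂_MAP = 3.064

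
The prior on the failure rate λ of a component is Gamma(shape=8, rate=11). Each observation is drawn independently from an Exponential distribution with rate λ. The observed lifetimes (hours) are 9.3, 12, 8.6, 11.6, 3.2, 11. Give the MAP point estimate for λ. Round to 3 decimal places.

The Exponential(rate=λ) likelihood is ∝ λ^n e^(−λΣtᵢ). Here n = 6 and Σtᵢ = 9.3 + 12 + 8.6 + 11.6 + 3.2 + 11 = 55.7.
Posterior ∝ λ^7e^(−11λ) · λ^6e^(−55.7λ) = λ^13e^(−66.7λ), i.e. Gamma(14, 66.7).
Mode = (a−1)/b = 13/66.7 ≈ 0.195.

λ̂_MAP = 0.195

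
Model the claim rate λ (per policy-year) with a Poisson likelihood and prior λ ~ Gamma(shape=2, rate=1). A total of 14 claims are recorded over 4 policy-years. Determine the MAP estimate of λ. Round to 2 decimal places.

λ̂_MAP = 3.00

Σxᵢ = 14, n = 4.
Posterior ∝ λe^(−1λ) · λ^14e^(−4λ) = λ^15e^(−5λ), i.e. Gamma(shape=16, rate=5).
The mode of a Gamma(a, b) with a ≥ 1 (shape–rate) is (a−1)/b = 15/5 ≈ 3.00.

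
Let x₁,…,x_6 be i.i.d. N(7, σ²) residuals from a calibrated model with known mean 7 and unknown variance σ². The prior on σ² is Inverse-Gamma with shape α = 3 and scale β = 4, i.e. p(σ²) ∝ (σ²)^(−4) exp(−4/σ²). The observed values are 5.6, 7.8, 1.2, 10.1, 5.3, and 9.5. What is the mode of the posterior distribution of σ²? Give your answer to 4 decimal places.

Sum of squared deviations about the known mean: SS = (5.6−7)² + (7.8−7)² + (1.2−7)² + (10.1−7)² + (5.3−7)² + (9.5−7)² = 54.99.
The Normal likelihood contributes (σ²)^(−n/2) exp(−SS/(2σ²)), so the posterior is Inverse-Gamma(α + n/2, β + SS/2) = Inverse-Gamma(6, 31.495).
The mode of Inverse-Gamma(a, b) is b/(a+1) = 31.495/7 ≈ 4.4993.

σ̂²_MAP = 4.4993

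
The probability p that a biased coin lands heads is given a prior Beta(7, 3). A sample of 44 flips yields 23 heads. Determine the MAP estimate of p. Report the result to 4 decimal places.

p̂_MAP = 0.5577

Prior: Beta(7, 3).
Data: 23 successes in 44 trials. The binomial likelihood contributes p^23(1−p)^21, so the posterior is Beta(7+23, 3+21) = Beta(30, 24).
For Beta(a, b) with a, b > 1 the mode is (a−1)/(a+b−2) = 29/52 ≈ 0.5577.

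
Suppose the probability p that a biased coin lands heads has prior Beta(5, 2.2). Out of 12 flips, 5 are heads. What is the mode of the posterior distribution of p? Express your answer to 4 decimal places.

Prior: Beta(5, 2.2).
Data: 5 successes in 12 trials. The binomial likelihood contributes p^5(1−p)^7, so the posterior is Beta(5+5, 2.2+7) = Beta(10, 9.2).
For Beta(a, b) with a, b > 1 the mode is (a−1)/(a+b−2) = 9/17.2 ≈ 0.5233.

p̂_MAP = 0.5233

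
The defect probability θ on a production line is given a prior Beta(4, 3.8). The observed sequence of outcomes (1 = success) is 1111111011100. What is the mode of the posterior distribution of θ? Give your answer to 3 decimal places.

Prior: Beta(4, 3.8).
Data: 10 successes in 13 trials (from the sequence). The binomial likelihood contributes θ^10(1−θ)^3, so the posterior is Beta(4+10, 3.8+3) = Beta(14, 6.8).
For Beta(a, b) with a, b > 1 the mode is (a−1)/(a+b−2) = 13/18.8 ≈ 0.691.

θ̂_MAP = 0.691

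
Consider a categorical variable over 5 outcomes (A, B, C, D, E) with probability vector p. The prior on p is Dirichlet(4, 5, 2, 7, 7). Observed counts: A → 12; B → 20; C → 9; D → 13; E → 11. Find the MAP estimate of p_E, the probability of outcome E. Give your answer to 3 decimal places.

The posterior is Dirichlet(αᵢ + nᵢ) = Dirichlet(16, 25, 11, 20, 18).
For a Dirichlet(a₁,…,a_K) with all aᵢ > 1, the mode has j-th component (aⱼ − 1)/(Σaᵢ − K).
Here Σaᵢ = 90 and K = 5, so p_E = (18 − 1)/(90 − 5) = 17/85 ≈ 0.200.

MAP estimate of p_E = 0.200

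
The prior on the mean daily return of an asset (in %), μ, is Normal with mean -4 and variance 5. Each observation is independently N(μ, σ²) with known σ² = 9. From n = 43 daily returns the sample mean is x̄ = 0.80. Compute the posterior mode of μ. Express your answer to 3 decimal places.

n = 43, x̄ = 0.80.
For a Normal prior and Normal likelihood with known variance, the posterior is Normal; its mode equals its mean, the precision-weighted average.
Prior precision 1/σ₀² = 1/5 = 0.2; data precision n/σ² = 43/9.
μ̂ = (0.2·(-4) + (43/9)·0.8) / (0.2 + 43/9) = (136/45)/(224/45) = 17/28 ≈ 0.607.

μ̂_MAP = 0.607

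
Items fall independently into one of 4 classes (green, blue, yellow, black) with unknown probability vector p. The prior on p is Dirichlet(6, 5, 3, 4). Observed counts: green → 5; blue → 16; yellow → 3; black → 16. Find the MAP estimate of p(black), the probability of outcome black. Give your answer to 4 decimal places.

MAP estimate of p(black) = 0.3519

The posterior is Dirichlet(αᵢ + nᵢ) = Dirichlet(11, 21, 6, 20).
For a Dirichlet(a₁,…,a_K) with all aᵢ > 1, the mode has j-th component (aⱼ − 1)/(Σaᵢ − K).
Here Σaᵢ = 58 and K = 4, so p(black) = (20 − 1)/(58 − 4) = 19/54 ≈ 0.3519.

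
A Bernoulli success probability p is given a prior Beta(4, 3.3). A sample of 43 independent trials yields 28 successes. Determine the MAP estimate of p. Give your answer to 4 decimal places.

p̂_MAP = 0.6418

Prior: Beta(4, 3.3).
Data: 28 successes in 43 trials. The binomial likelihood contributes p^28(1−p)^15, so the posterior is Beta(4+28, 3.3+15) = Beta(32, 18.3).
For Beta(a, b) with a, b > 1 the mode is (a−1)/(a+b−2) = 31/48.3 ≈ 0.6418.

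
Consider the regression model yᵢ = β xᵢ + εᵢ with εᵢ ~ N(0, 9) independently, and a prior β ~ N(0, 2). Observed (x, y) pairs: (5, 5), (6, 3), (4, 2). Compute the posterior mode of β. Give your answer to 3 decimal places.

log p(β | y) = −Σ(yᵢ − βxᵢ)²/(2·9) − β²/(2·2) + const.
Setting the derivative to zero: Σxᵢ(yᵢ − βxᵢ)/9 − β/2 = 0, so β = Σxᵢyᵢ / (Σxᵢ² + σ²/τ²).
Σxᵢyᵢ = 5·5 + 6·3 + 4·2 = 51; Σxᵢ² = 77; σ²/τ² = 4.5.
β̂_MAP = 51 / (77 + 4.5) = 51/81.5 ≈ 0.626.

β̂_MAP = 0.626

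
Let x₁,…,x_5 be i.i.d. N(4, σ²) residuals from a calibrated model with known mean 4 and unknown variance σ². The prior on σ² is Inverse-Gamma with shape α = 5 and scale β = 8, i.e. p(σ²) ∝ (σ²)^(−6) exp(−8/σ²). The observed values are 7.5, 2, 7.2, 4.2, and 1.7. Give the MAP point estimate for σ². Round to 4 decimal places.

σ̂²_MAP = 2.8129

Sum of squared deviations about the known mean: SS = (7.5−4)² + (2−4)² + (7.2−4)² + (4.2−4)² + (1.7−4)² = 31.82.
The Normal likelihood contributes (σ²)^(−n/2) exp(−SS/(2σ²)), so the posterior is Inverse-Gamma(α + n/2, β + SS/2) = Inverse-Gamma(7.5, 23.91).
The mode of Inverse-Gamma(a, b) is b/(a+1) = 23.91/8.5 ≈ 2.8129.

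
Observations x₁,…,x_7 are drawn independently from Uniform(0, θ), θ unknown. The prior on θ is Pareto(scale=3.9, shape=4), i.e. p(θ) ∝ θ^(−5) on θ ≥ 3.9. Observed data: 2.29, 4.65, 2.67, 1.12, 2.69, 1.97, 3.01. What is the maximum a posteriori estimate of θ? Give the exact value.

The Uniform(0, θ) likelihood is θ^(−n) for θ ≥ max(xᵢ), zero otherwise. Here max(xᵢ) = 4.65.
Posterior ∝ θ^(−5) · θ^(−7) = θ^(−12) on θ ≥ max(3.9, 4.65) = 4.65.
This density is strictly decreasing in θ, so the posterior mode lies at the lower boundary of the support.

θ̂_MAP = 4.65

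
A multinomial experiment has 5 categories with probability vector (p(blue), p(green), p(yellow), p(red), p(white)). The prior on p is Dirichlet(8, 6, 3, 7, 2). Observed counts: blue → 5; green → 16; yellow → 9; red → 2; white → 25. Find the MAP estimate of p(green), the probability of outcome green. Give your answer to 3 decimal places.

The posterior is Dirichlet(αᵢ + nᵢ) = Dirichlet(13, 22, 12, 9, 27).
For a Dirichlet(a₁,…,a_K) with all aᵢ > 1, the mode has j-th component (aⱼ − 1)/(Σaᵢ − K).
Here Σaᵢ = 83 and K = 5, so p(green) = (22 − 1)/(83 − 5) = 21/78 ≈ 0.269.

MAP estimate of p(green) = 0.269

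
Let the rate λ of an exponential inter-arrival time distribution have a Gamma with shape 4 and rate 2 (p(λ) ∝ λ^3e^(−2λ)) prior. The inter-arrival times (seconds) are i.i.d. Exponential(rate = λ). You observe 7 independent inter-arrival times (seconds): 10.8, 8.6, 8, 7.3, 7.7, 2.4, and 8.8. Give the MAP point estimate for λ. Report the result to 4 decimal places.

λ̂_MAP = 0.1799

The Exponential(rate=λ) likelihood is ∝ λ^n e^(−λΣtᵢ). Here n = 7 and Σtᵢ = 10.8 + 8.6 + 8 + 7.3 + 7.7 + 2.4 + 8.8 = 53.6.
Posterior ∝ λ^3e^(−2λ) · λ^7e^(−53.6λ) = λ^10e^(−55.6λ), i.e. Gamma(11, 55.6).
Mode = (a−1)/b = 10/55.6 ≈ 0.1799.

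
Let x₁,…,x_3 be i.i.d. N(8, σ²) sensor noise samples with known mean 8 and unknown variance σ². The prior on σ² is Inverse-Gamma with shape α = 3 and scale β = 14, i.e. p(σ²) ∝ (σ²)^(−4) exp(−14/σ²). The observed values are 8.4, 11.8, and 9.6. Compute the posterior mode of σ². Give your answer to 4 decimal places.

Sum of squared deviations about the known mean: SS = (8.4−8)² + (11.8−8)² + (9.6−8)² = 17.16.
The Normal likelihood contributes (σ²)^(−n/2) exp(−SS/(2σ²)), so the posterior is Inverse-Gamma(α + n/2, β + SS/2) = Inverse-Gamma(4.5, 22.58).
The mode of Inverse-Gamma(a, b) is b/(a+1) = 22.58/5.5 ≈ 4.1055.

σ̂²_MAP = 4.1055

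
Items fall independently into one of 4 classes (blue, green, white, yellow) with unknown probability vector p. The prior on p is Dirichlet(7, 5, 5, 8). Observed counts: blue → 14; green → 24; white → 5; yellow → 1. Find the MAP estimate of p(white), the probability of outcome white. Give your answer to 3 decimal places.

The posterior is Dirichlet(αᵢ + nᵢ) = Dirichlet(21, 29, 10, 9).
For a Dirichlet(a₁,…,a_K) with all aᵢ > 1, the mode has j-th component (aⱼ − 1)/(Σaᵢ − K).
Here Σaᵢ = 69 and K = 4, so p(white) = (10 − 1)/(69 − 4) = 9/65 ≈ 0.138.

MAP estimate of p(white) = 0.138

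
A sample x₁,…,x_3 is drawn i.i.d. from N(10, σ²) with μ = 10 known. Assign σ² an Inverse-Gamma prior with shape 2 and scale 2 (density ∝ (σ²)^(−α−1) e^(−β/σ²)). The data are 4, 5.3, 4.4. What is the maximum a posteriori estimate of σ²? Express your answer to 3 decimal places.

Sum of squared deviations about the known mean: SS = (4−10)² + (5.3−10)² + (4.4−10)² = 89.45.
The Normal likelihood contributes (σ²)^(−n/2) exp(−SS/(2σ²)), so the posterior is Inverse-Gamma(α + n/2, β + SS/2) = Inverse-Gamma(3.5, 46.725).
The mode of Inverse-Gamma(a, b) is b/(a+1) = 46.725/4.5 ≈ 10.383.

σ̂²_MAP = 10.383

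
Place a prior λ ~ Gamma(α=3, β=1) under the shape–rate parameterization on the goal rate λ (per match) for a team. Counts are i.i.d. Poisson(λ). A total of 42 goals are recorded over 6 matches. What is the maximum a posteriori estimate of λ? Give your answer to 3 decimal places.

Σxᵢ = 42, n = 6.
Posterior ∝ λ^2e^(−1λ) · λ^42e^(−6λ) = λ^44e^(−7λ), i.e. Gamma(shape=45, rate=7).
The mode of a Gamma(a, b) with a ≥ 1 (shape–rate) is (a−1)/b = 44/7 ≈ 6.286.

λ̂_MAP = 6.286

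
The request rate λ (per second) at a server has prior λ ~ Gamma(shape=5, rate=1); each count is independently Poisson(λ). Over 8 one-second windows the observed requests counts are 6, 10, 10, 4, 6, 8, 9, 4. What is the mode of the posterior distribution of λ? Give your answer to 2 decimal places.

λ̂_MAP = 6.78

Σxᵢ = 6+10+10+4+6+8+9+4 = 57, with n = 8.
Posterior ∝ λ^4e^(−1λ) · λ^57e^(−8λ) = λ^61e^(−9λ), i.e. Gamma(shape=62, rate=9).
The mode of a Gamma(a, b) with a ≥ 1 (shape–rate) is (a−1)/b = 61/9 ≈ 6.78.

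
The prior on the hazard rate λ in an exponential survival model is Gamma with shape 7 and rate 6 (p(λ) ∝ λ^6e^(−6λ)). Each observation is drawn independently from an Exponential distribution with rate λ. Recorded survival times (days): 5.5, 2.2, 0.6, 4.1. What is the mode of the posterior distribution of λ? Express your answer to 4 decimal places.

λ̂_MAP = 0.5435

The Exponential(rate=λ) likelihood is ∝ λ^n e^(−λΣtᵢ). Here n = 4 and Σtᵢ = 5.5 + 2.2 + 0.6 + 4.1 = 12.4.
Posterior ∝ λ^6e^(−6λ) · λ^4e^(−12.4λ) = λ^10e^(−18.4λ), i.e. Gamma(11, 18.4).
Mode = (a−1)/b = 10/18.4 ≈ 0.5435.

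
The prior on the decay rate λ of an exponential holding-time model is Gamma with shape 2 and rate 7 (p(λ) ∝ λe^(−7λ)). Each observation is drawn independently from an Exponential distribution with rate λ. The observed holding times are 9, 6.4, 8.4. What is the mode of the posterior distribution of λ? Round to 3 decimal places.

The Exponential(rate=λ) likelihood is ∝ λ^n e^(−λΣtᵢ). Here n = 3 and Σtᵢ = 9 + 6.4 + 8.4 = 23.8.
Posterior ∝ λe^(−7λ) · λ^3e^(−23.8λ) = λ^4e^(−30.8λ), i.e. Gamma(5, 30.8).
Mode = (a−1)/b = 4/30.8 ≈ 0.130.

λ̂_MAP = 0.130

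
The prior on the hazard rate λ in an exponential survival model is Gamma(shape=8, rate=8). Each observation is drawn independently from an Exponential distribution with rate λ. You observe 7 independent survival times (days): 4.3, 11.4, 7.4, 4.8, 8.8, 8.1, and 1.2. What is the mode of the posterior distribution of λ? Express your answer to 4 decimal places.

The Exponential(rate=λ) likelihood is ∝ λ^n e^(−λΣtᵢ). Here n = 7 and Σtᵢ = 4.3 + 11.4 + 7.4 + 4.8 + 8.8 + 8.1 + 1.2 = 46.
Posterior ∝ λ^7e^(−8λ) · λ^7e^(−46λ) = λ^14e^(−54λ), i.e. Gamma(15, 54).
Mode = (a−1)/b = 14/54 ≈ 0.2593.

λ̂_MAP = 0.2593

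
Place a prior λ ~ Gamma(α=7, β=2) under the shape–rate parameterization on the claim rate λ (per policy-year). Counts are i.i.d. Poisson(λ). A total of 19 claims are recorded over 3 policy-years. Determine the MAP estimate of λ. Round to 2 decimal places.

Σxᵢ = 19, n = 3.
Posterior ∝ λ^6e^(−2λ) · λ^19e^(−3λ) = λ^25e^(−5λ), i.e. Gamma(shape=26, rate=5).
The mode of a Gamma(a, b) with a ≥ 1 (shape–rate) is (a−1)/b = 25/5 ≈ 5.00.

λ̂_MAP = 5.00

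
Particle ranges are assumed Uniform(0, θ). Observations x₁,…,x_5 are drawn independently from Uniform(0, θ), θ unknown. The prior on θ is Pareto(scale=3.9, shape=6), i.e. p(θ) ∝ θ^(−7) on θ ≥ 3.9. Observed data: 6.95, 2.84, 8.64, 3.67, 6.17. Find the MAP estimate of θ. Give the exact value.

θ̂_MAP = 8.64

The Uniform(0, θ) likelihood is θ^(−n) for θ ≥ max(xᵢ), zero otherwise. Here max(xᵢ) = 8.64.
Posterior ∝ θ^(−7) · θ^(−5) = θ^(−12) on θ ≥ max(3.9, 8.64) = 8.64.
This density is strictly decreasing in θ, so the posterior mode lies at the lower boundary of the support.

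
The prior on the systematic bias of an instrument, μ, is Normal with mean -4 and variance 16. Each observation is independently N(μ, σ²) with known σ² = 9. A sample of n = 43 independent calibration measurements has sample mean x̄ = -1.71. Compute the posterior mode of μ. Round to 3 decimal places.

n = 43, x̄ = -1.71.
For a Normal prior and Normal likelihood with known variance, the posterior is Normal; its mode equals its mean, the precision-weighted average.
Prior precision 1/σ₀² = 1/16 = 0.0625; data precision n/σ² = 43/9.
μ̂ = (0.0625·(-4) + (43/9)·(-1.71)) / (0.0625 + 43/9) = (-8.42)/(697/144) = -30312/17425 ≈ -1.740.

μ̂_MAP = -1.740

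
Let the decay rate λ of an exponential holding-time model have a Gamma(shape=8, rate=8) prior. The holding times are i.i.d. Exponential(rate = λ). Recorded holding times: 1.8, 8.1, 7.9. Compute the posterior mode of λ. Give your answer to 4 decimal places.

The Exponential(rate=λ) likelihood is ∝ λ^n e^(−λΣtᵢ). Here n = 3 and Σtᵢ = 1.8 + 8.1 + 7.9 = 17.8.
Posterior ∝ λ^7e^(−8λ) · λ^3e^(−17.8λ) = λ^10e^(−25.8λ), i.e. Gamma(11, 25.8).
Mode = (a−1)/b = 10/25.8 ≈ 0.3876.

λ̂_MAP = 0.3876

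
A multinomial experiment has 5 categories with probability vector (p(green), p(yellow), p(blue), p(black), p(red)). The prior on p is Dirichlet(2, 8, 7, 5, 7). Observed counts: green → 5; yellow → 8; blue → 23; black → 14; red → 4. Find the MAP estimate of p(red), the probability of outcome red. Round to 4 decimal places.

The posterior is Dirichlet(αᵢ + nᵢ) = Dirichlet(7, 16, 30, 19, 11).
For a Dirichlet(a₁,…,a_K) with all aᵢ > 1, the mode has j-th component (aⱼ − 1)/(Σaᵢ − K).
Here Σaᵢ = 83 and K = 5, so p(red) = (11 − 1)/(83 − 5) = 10/78 ≈ 0.1282.

MAP estimate of p(red) = 0.1282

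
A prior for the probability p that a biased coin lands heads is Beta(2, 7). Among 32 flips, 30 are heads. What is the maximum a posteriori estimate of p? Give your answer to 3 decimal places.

Prior: Beta(2, 7).
Data: 30 successes in 32 trials. The binomial likelihood contributes p^30(1−p)^2, so the posterior is Beta(2+30, 7+2) = Beta(32, 9).
For Beta(a, b) with a, b > 1 the mode is (a−1)/(a+b−2) = 31/39 ≈ 0.795.

p̂_MAP = 0.795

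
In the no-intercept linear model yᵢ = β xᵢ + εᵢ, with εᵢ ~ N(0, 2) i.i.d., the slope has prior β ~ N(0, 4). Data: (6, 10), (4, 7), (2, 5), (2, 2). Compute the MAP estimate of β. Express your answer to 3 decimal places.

log p(β | y) = −Σ(yᵢ − βxᵢ)²/(2·2) − β²/(2·4) + const.
Setting the derivative to zero: Σxᵢ(yᵢ − βxᵢ)/2 − β/4 = 0, so β = Σxᵢyᵢ / (Σxᵢ² + σ²/τ²).
Σxᵢyᵢ = 6·10 + 4·7 + 2·5 + 2·2 = 102; Σxᵢ² = 60; σ²/τ² = 0.5.
β̂_MAP = 102 / (60 + 0.5) = 102/60.5 ≈ 1.686.

β̂_MAP = 1.686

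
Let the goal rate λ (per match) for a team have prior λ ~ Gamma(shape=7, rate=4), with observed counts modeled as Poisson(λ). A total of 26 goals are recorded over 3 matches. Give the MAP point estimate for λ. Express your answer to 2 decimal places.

Σxᵢ = 26, n = 3.
Posterior ∝ λ^6e^(−4λ) · λ^26e^(−3λ) = λ^32e^(−7λ), i.e. Gamma(shape=33, rate=7).
The mode of a Gamma(a, b) with a ≥ 1 (shape–rate) is (a−1)/b = 32/7 ≈ 4.57.

λ̂_MAP = 4.57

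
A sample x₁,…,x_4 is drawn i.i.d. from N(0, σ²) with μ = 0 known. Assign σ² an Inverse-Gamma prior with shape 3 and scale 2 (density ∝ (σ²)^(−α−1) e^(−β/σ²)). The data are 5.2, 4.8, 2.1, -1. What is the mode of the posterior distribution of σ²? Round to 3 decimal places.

σ̂²_MAP = 4.958

Sum of squared deviations about the known mean: SS = (5.2−0)² + (4.8−0)² + (2.1−0)² + (-1−0)² = 55.49.
The Normal likelihood contributes (σ²)^(−n/2) exp(−SS/(2σ²)), so the posterior is Inverse-Gamma(α + n/2, β + SS/2) = Inverse-Gamma(5, 29.745).
The mode of Inverse-Gamma(a, b) is b/(a+1) = 29.745/6 ≈ 4.958.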